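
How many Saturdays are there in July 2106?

July 2106 has 31 days and begins on Thursday.
The first Saturday is July 3.
Saturdays fall on 3, 10, 17, 24, 31 — that's 5.

5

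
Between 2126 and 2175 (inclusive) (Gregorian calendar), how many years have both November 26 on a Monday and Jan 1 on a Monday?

Check each year's weekday for November 26 and Jan 1:
  2126: Tue/Tue  2127: Wed/Wed  2128: Fri/Thu  2129: Sat/Sat  2130: Sun/Sun  2131: Mon/Mon ✓  2132: Wed/Tue  2133: Thu/Thu  2134: Fri/Fri  2135: Sat/Sat  2136: Mon/Sun  2137: Tue/Tue  2138: Wed/Wed  2139: Thu/Thu  …(22 more)…  2162: Fri/Fri  2163: Sat/Sat  2164: Mon/Sun  2165: Tue/Tue  2166: Wed/Wed  2167: Thu/Thu  2168: Sat/Fri  2169: Sun/Sun  2170: Mon/Mon ✓  2171: Tue/Tue  2172: Thu/Wed  2173: Fri/Fri  2174: Sat/Sat  2175: Sun/Sun
Both conditions hold in: 2131, 2142, 2153, 2159, 2170 — 5.

5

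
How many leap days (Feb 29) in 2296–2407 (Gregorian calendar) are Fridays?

3

Leap years in 2296–2407: 27 of them.
Feb 29 weekday advances by 5 (mod 7) from one leap year to the next four years later (or differs when a century non-leap intervenes).
Leap-day weekdays: 2296:Sat 2304:Mon 2308:Sat 2312:Thu 2316:Tue 2320:Sun 2324:Fri✓ 2328:Wed 2332:Mon 2336:Sat 2340:Thu 2344:Tue 2348:Sun 2352:Fri✓ 2356:Wed 2360:Mon 2364:Sat 2368:Thu 2372:Tue 2376:Sun 2380:Fri✓ 2384:Wed 2388:Mon 2392:Sat 2396:Thu 2400:Tue 2404:Sun
Friday: 2324, 2352, 2380 → 3.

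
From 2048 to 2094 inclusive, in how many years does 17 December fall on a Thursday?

7

Track 17 December's weekday year by year (advancing +1, or +2 across a Feb 29):
  2048: Thu ✓  2049: Fri (+1)  2050: Sat (+1)  2051: Sun (+1)  2052: Tue (+2)
  2053: Wed (+1)  2054: Thu (+1) ✓  2055: Fri (+1)  2056: Sun (+2)  2057: Mon (+1)
  2058: Tue (+1)  2059: Wed (+1)  2060: Fri (+2)  2061: Sat (+1)  … (19 more years) …
  2081: Wed (+1)  2082: Thu (+1) ✓  2083: Fri (+1)  2084: Sun (+2)  2085: Mon (+1)
  2086: Tue (+1)  2087: Wed (+1)  2088: Fri (+2)  2089: Sat (+1)  2090: Sun (+1)
  2091: Mon (+1)  2092: Wed (+2)  2093: Thu (+1) ✓  2094: Fri (+1)
Thursday years: 2048, 2054, 2065, 2071, 2076, 2082, 2093 — 7 in total.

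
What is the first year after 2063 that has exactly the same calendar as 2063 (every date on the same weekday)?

2074

Two years share a calendar iff Jan 1 falls on the same weekday and both are leap or both are common. 2063: Jan 1 is Monday, common year.
2064: Jan 1 Tuesday, leap
2065: Jan 1 Thursday, common
2066: Jan 1 Friday, common
2067: Jan 1 Saturday, common
2068: Jan 1 Sunday, leap
2069: Jan 1 Tuesday, common
2070: Jan 1 Wednesday, common
2071: Jan 1 Thursday, common
2072: Jan 1 Friday, leap
2073: Jan 1 Sunday, common
2074: Jan 1 Monday, common
2074 matches on both conditions.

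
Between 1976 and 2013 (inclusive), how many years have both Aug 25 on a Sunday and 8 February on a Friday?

4

Check each year's weekday for Aug 25 and 8 February:
  1976: Wed/Sun  1977: Thu/Tue  1978: Fri/Wed  1979: Sat/Thu  1980: Mon/Fri  1981: Tue/Sun  1982: Wed/Mon  1983: Thu/Tue  1984: Sat/Wed  1985: Sun/Fri ✓  1986: Mon/Sat  1987: Tue/Sun  1988: Thu/Mon  1989: Fri/Wed  …(10 more)…  2000: Fri/Tue  2001: Sat/Thu  2002: Sun/Fri ✓  2003: Mon/Sat  2004: Wed/Sun  2005: Thu/Tue  2006: Fri/Wed  2007: Sat/Thu  2008: Mon/Fri  2009: Tue/Sun  2010: Wed/Mon  2011: Thu/Tue  2012: Sat/Wed  2013: Sun/Fri ✓
Both conditions hold in: 1985, 1991, 2002, 2013 — 4.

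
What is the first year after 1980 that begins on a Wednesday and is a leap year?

1992

Jan 1 advances by 2 weekdays after a leap year and by 1 after a common year.
1980: Jan 1 is Tuesday (leap).
1981: Thursday
1982: Friday
1983: Saturday
1984: Sunday (leap)
1985: Tuesday
1986: Wednesday
1987: Thursday
1988: Friday (leap)
1989: Sunday
1990: Monday
1991: Tuesday
1992: Wednesday (leap)
1992 begins on a Wednesday and is a leap year.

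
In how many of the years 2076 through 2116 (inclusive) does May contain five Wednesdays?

16

May has 31 days; it has five Wednesdays when Wednesday falls among the first (month-length − 28) days — i.e. when May 1 is one of Wednesday/Tuesday/Monday.
May 1 by year: 2076:Fri 2077:Sat 2078:Sun 2079:Mon✓ 2080:Wed✓ 2081:Thu 2082:Fri 2083:Sat 2084:Mon✓ 2085:Tue✓ 2086:Wed✓ 2087:Thu 2088:Sat 2089:Sun 2090:Mon✓ …(11 more)… 2102:Mon✓ 2103:Tue✓ 2104:Thu 2105:Fri 2106:Sat 2107:Sun 2108:Tue✓ 2109:Wed✓ 2110:Thu 2111:Fri 2112:Sun 2113:Mon✓ 2114:Tue✓ 2115:Wed✓ 2116:Fri
Years with five Wednesdays: 2079, 2080, 2084, 2085, 2086, 2090, 2091, 2096, 2097, 2102, 2103, 2108, 2109, 2113, 2114, 2115 → 16.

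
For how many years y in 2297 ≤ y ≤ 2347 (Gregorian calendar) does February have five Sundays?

February has 28 days (29 in leap years); it has five Sundays when Sunday falls among the first (month-length − 28) days — i.e. when February 1 is Sunday in a leap year (never in a common year).
February 1 by year: 2297:Mon 2298:Tue 2299:Wed 2300:Thu 2301:Fri 2302:Sat 2303:Sun 2304:Mon 2305:Wed 2306:Thu 2307:Fri 2308:Sat 2309:Mon 2310:Tue 2311:Wed …(21 more)… 2333:Wed 2334:Thu 2335:Fri 2336:Sat 2337:Mon 2338:Tue 2339:Wed 2340:Thu 2341:Sat 2342:Sun 2343:Mon 2344:Tue 2345:Thu 2346:Fri 2347:Sat
Years with five Sundays: 2320 → 1.

1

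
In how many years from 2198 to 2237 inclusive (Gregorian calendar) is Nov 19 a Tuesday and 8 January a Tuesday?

5

Check each year's weekday for Nov 19 and 8 January:
  2198: Mon/Mon  2199: Tue/Tue ✓  2200: Wed/Wed  2201: Thu/Thu  2202: Fri/Fri  2203: Sat/Sat  2204: Mon/Sun  2205: Tue/Tue ✓  2206: Wed/Wed  2207: Thu/Thu  2208: Sat/Fri  2209: Sun/Sun  2210: Mon/Mon  2211: Tue/Tue ✓  …(12 more)…  2224: Fri/Thu  2225: Sat/Sat  2226: Sun/Sun  2227: Mon/Mon  2228: Wed/Tue  2229: Thu/Thu  2230: Fri/Fri  2231: Sat/Sat  2232: Mon/Sun  2233: Tue/Tue ✓  2234: Wed/Wed  2235: Thu/Thu  2236: Sat/Fri  2237: Sun/Sun
Both conditions hold in: 2199, 2205, 2211, 2222, 2233 — 5.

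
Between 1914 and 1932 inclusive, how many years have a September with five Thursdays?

September has 30 days; it has five Thursdays when Thursday falls among the first (month-length − 28) days — i.e. when September 1 is one of Thursday/Wednesday.
September 1 by year: 1914:Tue 1915:Wed✓ 1916:Fri 1917:Sat 1918:Sun 1919:Mon 1920:Wed✓ 1921:Thu✓ 1922:Fri 1923:Sat 1924:Mon 1925:Tue 1926:Wed✓ 1927:Thu✓ 1928:Sat 1929:Sun 1930:Mon 1931:Tue 1932:Thu✓
Years with five Thursdays: 1915, 1920, 1921, 1926, 1927, 1932 → 6.

6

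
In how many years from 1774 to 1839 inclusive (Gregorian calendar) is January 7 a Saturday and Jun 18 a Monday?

Check each year's weekday for January 7 and Jun 18:
  1774: Fri/Sat  1775: Sat/Sun  1776: Sun/Tue  1777: Tue/Wed  1778: Wed/Thu  1779: Thu/Fri  1780: Fri/Sun  1781: Sun/Mon  1782: Mon/Tue  1783: Tue/Wed  1784: Wed/Fri  1785: Fri/Sat  1786: Sat/Sun  1787: Sun/Mon  …(38 more)…  1826: Sat/Sun  1827: Sun/Mon  1828: Mon/Wed  1829: Wed/Thu  1830: Thu/Fri  1831: Fri/Sat  1832: Sat/Mon ✓  1833: Mon/Tue  1834: Tue/Wed  1835: Wed/Thu  1836: Thu/Sat  1837: Sat/Sun  1838: Sun/Mon  1839: Mon/Tue
Both conditions hold in: 1792, 1804, 1832 — 3.

3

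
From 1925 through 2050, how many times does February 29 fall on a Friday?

4

Leap years in 1925–2050: 31 of them.
Feb 29 weekday advances by 5 (mod 7) from one leap year to the next four years later (or differs when a century non-leap intervenes).
Leap-day weekdays: 1928:Wed 1932:Mon 1936:Sat 1940:Thu 1944:Tue 1948:Sun 1952:Fri✓ 1956:Wed 1960:Mon 1964:Sat 1968:Thu 1972:Tue 1976:Sun …(5 more)… 2000:Tue 2004:Sun 2008:Fri✓ 2012:Wed 2016:Mon 2020:Sat 2024:Thu 2028:Tue 2032:Sun 2036:Fri✓ 2040:Wed 2044:Mon 2048:Sat
Friday: 1952, 1980, 2008, 2036 → 4.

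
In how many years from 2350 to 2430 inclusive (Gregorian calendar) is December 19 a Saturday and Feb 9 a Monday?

Check each year's weekday for December 19 and Feb 9:
  2350: Tue/Thu  2351: Wed/Fri  2352: Fri/Sat  2353: Sat/Mon ✓  2354: Sun/Tue  2355: Mon/Wed  2356: Wed/Thu  2357: Thu/Sat  2358: Fri/Sun  2359: Sat/Mon ✓  2360: Mon/Tue  2361: Tue/Thu  2362: Wed/Fri  2363: Thu/Sat  …(53 more)…  2417: Tue/Thu  2418: Wed/Fri  2419: Thu/Sat  2420: Sat/Sun  2421: Sun/Tue  2422: Mon/Wed  2423: Tue/Thu  2424: Thu/Fri  2425: Fri/Sun  2426: Sat/Mon ✓  2427: Sun/Tue  2428: Tue/Wed  2429: Wed/Fri  2430: Thu/Sat
Both conditions hold in: 2353, 2359, 2370, 2381, 2387, 2398, 2409, 2415, 2426 — 9.

9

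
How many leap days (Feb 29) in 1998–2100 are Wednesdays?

Leap years in 1998–2100: 25 of them.
Feb 29 weekday advances by 5 (mod 7) from one leap year to the next four years later (or differs when a century non-leap intervenes).
Leap-day weekdays: 2000:Tue 2004:Sun 2008:Fri 2012:Wed✓ 2016:Mon 2020:Sat 2024:Thu 2028:Tue 2032:Sun 2036:Fri 2040:Wed✓ 2044:Mon 2048:Sat 2052:Thu 2056:Tue 2060:Sun 2064:Fri 2068:Wed✓ 2072:Mon 2076:Sat 2080:Thu 2084:Tue 2088:Sun 2092:Fri 2096:Wed✓
Wednesday: 2012, 2040, 2068, 2096 → 4.

4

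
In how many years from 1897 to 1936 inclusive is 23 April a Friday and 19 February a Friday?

Check each year's weekday for 23 April and 19 February:
  1897: Fri/Fri ✓  1898: Sat/Sat  1899: Sun/Sun  1900: Mon/Mon  1901: Tue/Tue  1902: Wed/Wed  1903: Thu/Thu  1904: Sat/Fri  1905: Sun/Sun  1906: Mon/Mon  1907: Tue/Tue  1908: Thu/Wed  1909: Fri/Fri ✓  1910: Sat/Sat  …(12 more)…  1923: Mon/Mon  1924: Wed/Tue  1925: Thu/Thu  1926: Fri/Fri ✓  1927: Sat/Sat  1928: Mon/Sun  1929: Tue/Tue  1930: Wed/Wed  1931: Thu/Thu  1932: Sat/Fri  1933: Sun/Sun  1934: Mon/Mon  1935: Tue/Tue  1936: Thu/Wed
Both conditions hold in: 1897, 1909, 1915, 1926 — 4.

4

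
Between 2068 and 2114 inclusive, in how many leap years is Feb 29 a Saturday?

1

Leap years in 2068–2114: 11 of them.
Feb 29 weekday advances by 5 (mod 7) from one leap year to the next four years later (or differs when a century non-leap intervenes).
Leap-day weekdays: 2068:Wed 2072:Mon 2076:Sat✓ 2080:Thu 2084:Tue 2088:Sun 2092:Fri 2096:Wed 2104:Fri 2108:Wed 2112:Mon
Saturday: 2076 → 1.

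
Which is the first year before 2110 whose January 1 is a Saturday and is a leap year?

Jan 1 advances by 2 weekdays after a leap year and by 1 after a common year.
2110: Jan 1 is Wednesday.
2109: Tuesday
2108: Sunday (leap)
2107: Saturday
2106: Friday
2105: Thursday
2104: Tuesday (leap)
2103: Monday
2102: Sunday
2101: Saturday
2100: Friday
2099: Thursday
2098: Wednesday
2097: Tuesday
2096: Sunday (leap)
2095: Saturday
2094: Friday
2093: Thursday
2092: Tuesday (leap)
2091: Monday
2090: Sunday
2089: Saturday
2088: Thursday (leap)
2087: Wednesday
2086: Tuesday
2085: Monday
2084: Saturday (leap)
2084 begins on a Saturday and is a leap year.

2084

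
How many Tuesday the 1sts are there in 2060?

Check the 1st of each month of 2060: Jan 1: Thu, Feb 1: Sun, Mar 1: Mon, Apr 1: Thu, May 1: Sat, Jun 1: Tue, Jul 1: Thu, Aug 1: Sun, Sep 1: Wed, Oct 1: Fri, Nov 1: Mon, Dec 1: Wed.
Tuesday occurs in June — 1 month.

1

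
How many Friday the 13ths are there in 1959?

3

Check the 13th of each month of 1959: Jan 13: Tue, Feb 13: Fri, Mar 13: Fri, Apr 13: Mon, May 13: Wed, Jun 13: Sat, Jul 13: Mon, Aug 13: Thu, Sep 13: Sun, Oct 13: Tue, Nov 13: Fri, Dec 13: Sun.
Friday occurs in February, March, November — 3 months.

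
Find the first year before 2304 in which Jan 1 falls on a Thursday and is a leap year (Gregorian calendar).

Jan 1 advances by 2 weekdays after a leap year and by 1 after a common year.
2304: Jan 1 is Friday (leap).
2303: Thursday
2302: Wednesday
2301: Tuesday
2300: Monday
2299: Sunday
2298: Saturday
2297: Friday
2296: Wednesday (leap)
2295: Tuesday
2294: Monday
2293: Sunday
2292: Friday (leap)
2291: Thursday
2290: Wednesday
2289: Tuesday
2288: Sunday (leap)
2287: Saturday
2286: Friday
2285: Thursday
2284: Tuesday (leap)
2283: Monday
2282: Sunday
2281: Saturday
2280: Thursday (leap)
2280 begins on a Thursday and is a leap year.

2280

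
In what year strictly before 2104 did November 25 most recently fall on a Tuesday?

From one year to the next, a fixed date's weekday advances by 1, or by 2 when a Feb 29 lies between the two dates.
2104: November 25 is Tuesday.
2103: Sunday (−2)
2102: Saturday (−1)
2101: Friday (−1)
2100: Thursday (−1)
2099: Wednesday (−1)
2098: Tuesday (−1)
November 25 falls on a Tuesday in 2098.

2098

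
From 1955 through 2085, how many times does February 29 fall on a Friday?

Leap years in 1955–2085: 33 of them.
Feb 29 weekday advances by 5 (mod 7) from one leap year to the next four years later (or differs when a century non-leap intervenes).
Leap-day weekdays: 1956:Wed 1960:Mon 1964:Sat 1968:Thu 1972:Tue 1976:Sun 1980:Fri✓ 1984:Wed 1988:Mon 1992:Sat 1996:Thu 2000:Tue 2004:Sun …(7 more)… 2036:Fri✓ 2040:Wed 2044:Mon 2048:Sat 2052:Thu 2056:Tue 2060:Sun 2064:Fri✓ 2068:Wed 2072:Mon 2076:Sat 2080:Thu 2084:Tue
Friday: 1980, 2008, 2036, 2064 → 4.

4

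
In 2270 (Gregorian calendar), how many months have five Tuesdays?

A month of length L has five Tuesdays iff its first Tuesday is on day ≤ L−28 (so day 1–3 in a 31-day month, 1–2 in a 30-day month, day 1 in a leap February).
Checking each month of 2270: Jan starts Sat (31d); Feb starts Tue (28d); Mar starts Tue (31d) ✓; Apr starts Fri (30d); May starts Sun (31d) ✓; Jun starts Wed (30d); Jul starts Fri (31d); Aug starts Mon (31d) ✓; Sep starts Thu (30d); Oct starts Sat (31d); Nov starts Tue (30d) ✓; Dec starts Thu (31d).
Five-Tuesday months: March, May, August, November → 4.

4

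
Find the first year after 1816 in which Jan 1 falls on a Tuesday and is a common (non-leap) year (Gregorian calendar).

Jan 1 advances by 2 weekdays after a leap year and by 1 after a common year.
1816: Jan 1 is Monday (leap).
1817: Wednesday
1818: Thursday
1819: Friday
1820: Saturday (leap)
1821: Monday
1822: Tuesday
1822 begins on a Tuesday and is a common year.

1822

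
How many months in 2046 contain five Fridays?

A month of length L has five Fridays iff its first Friday is on day ≤ L−28 (so day 1–3 in a 31-day month, 1–2 in a 30-day month, day 1 in a leap February).
Checking each month of 2046: Jan starts Mon (31d); Feb starts Thu (28d); Mar starts Thu (31d) ✓; Apr starts Sun (30d); May starts Tue (31d); Jun starts Fri (30d) ✓; Jul starts Sun (31d); Aug starts Wed (31d) ✓; Sep starts Sat (30d); Oct starts Mon (31d); Nov starts Thu (30d) ✓; Dec starts Sat (31d).
Five-Friday months: March, June, August, November → 4.

4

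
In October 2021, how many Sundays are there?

October 2021 has 31 days and begins on Friday.
The first Sunday is October 3.
Sundays fall on 3, 10, 17, 24, 31 — that's 5.

5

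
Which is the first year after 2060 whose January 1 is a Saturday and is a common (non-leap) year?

2061

Jan 1 advances by 2 weekdays after a leap year and by 1 after a common year.
2060: Jan 1 is Thursday (leap).
2061: Saturday
2061 begins on a Saturday and is a common year.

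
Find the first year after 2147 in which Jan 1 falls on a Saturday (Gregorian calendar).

2152

Jan 1 advances by 2 weekdays after a leap year and by 1 after a common year.
2147: Jan 1 is Sunday.
2148: Monday (leap)
2149: Wednesday
2150: Thursday
2151: Friday
2152: Saturday (leap)
2152 begins on a Saturday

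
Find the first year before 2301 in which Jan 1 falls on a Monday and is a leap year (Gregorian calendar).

Jan 1 advances by 2 weekdays after a leap year and by 1 after a common year.
2301: Jan 1 is Tuesday.
2300: Monday
2299: Sunday
2298: Saturday
2297: Friday
2296: Wednesday (leap)
2295: Tuesday
2294: Monday
2293: Sunday
2292: Friday (leap)
2291: Thursday
2290: Wednesday
2289: Tuesday
2288: Sunday (leap)
2287: Saturday
2286: Friday
2285: Thursday
2284: Tuesday (leap)
2283: Monday
2282: Sunday
2281: Saturday
2280: Thursday (leap)
2279: Wednesday
2278: Tuesday
2277: Monday
2276: Saturday (leap)
2275: Friday
2274: Thursday
2273: Wednesday
2272: Monday (leap)
2272 begins on a Monday and is a leap year.

2272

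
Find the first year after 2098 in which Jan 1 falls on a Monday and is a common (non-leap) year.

Jan 1 advances by 2 weekdays after a leap year and by 1 after a common year.
2098: Jan 1 is Wednesday.
2099: Thursday
2100: Friday
2101: Saturday
2102: Sunday
2103: Monday
2103 begins on a Monday and is a common year.

2103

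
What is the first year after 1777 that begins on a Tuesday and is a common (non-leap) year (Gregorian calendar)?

Jan 1 advances by 2 weekdays after a leap year and by 1 after a common year.
1777: Jan 1 is Wednesday.
1778: Thursday
1779: Friday
1780: Saturday (leap)
1781: Monday
1782: Tuesday
1782 begins on a Tuesday and is a common year.

1782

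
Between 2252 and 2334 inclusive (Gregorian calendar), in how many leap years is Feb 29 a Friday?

3

Leap years in 2252–2334: 20 of them.
Feb 29 weekday advances by 5 (mod 7) from one leap year to the next four years later (or differs when a century non-leap intervenes).
Leap-day weekdays: 2252:Sun 2256:Fri✓ 2260:Wed 2264:Mon 2268:Sat 2272:Thu 2276:Tue 2280:Sun 2284:Fri✓ 2288:Wed 2292:Mon 2296:Sat 2304:Mon 2308:Sat 2312:Thu 2316:Tue 2320:Sun 2324:Fri✓ 2328:Wed 2332:Mon
Friday: 2256, 2284, 2324 → 3.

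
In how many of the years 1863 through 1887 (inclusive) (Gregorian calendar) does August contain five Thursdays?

10

August has 31 days; it has five Thursdays when Thursday falls among the first (month-length − 28) days — i.e. when August 1 is one of Thursday/Wednesday/Tuesday.
August 1 by year: 1863:Sat 1864:Mon 1865:Tue✓ 1866:Wed✓ 1867:Thu✓ 1868:Sat 1869:Sun 1870:Mon 1871:Tue✓ 1872:Thu✓ 1873:Fri 1874:Sat 1875:Sun 1876:Tue✓ 1877:Wed✓ 1878:Thu✓ 1879:Fri 1880:Sun 1881:Mon 1882:Tue✓ 1883:Wed✓ 1884:Fri 1885:Sat 1886:Sun 1887:Mon
Years with five Thursdays: 1865, 1866, 1867, 1871, 1872, 1876, 1877, 1878, 1882, 1883 → 10.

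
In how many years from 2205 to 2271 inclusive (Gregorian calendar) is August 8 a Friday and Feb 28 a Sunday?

0

Check each year's weekday for August 8 and Feb 28:
  2205: Thu/Thu  2206: Fri/Fri  2207: Sat/Sat  2208: Mon/Sun  2209: Tue/Tue  2210: Wed/Wed  2211: Thu/Thu  2212: Sat/Fri  2213: Sun/Sun  2214: Mon/Mon  2215: Tue/Tue  2216: Thu/Wed  2217: Fri/Fri  2218: Sat/Sat  …(39 more)…  2258: Sun/Sun  2259: Mon/Mon  2260: Wed/Tue  2261: Thu/Thu  2262: Fri/Fri  2263: Sat/Sat  2264: Mon/Sun  2265: Tue/Tue  2266: Wed/Wed  2267: Thu/Thu  2268: Sat/Fri  2269: Sun/Sun  2270: Mon/Mon  2271: Tue/Tue
Both conditions hold in: no year — 0.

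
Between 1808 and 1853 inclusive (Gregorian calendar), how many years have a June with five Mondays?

12

June has 30 days; it has five Mondays when Monday falls among the first (month-length − 28) days — i.e. when June 1 is one of Monday/Sunday.
June 1 by year: 1808:Wed 1809:Thu 1810:Fri 1811:Sat 1812:Mon✓ 1813:Tue 1814:Wed 1815:Thu 1816:Sat 1817:Sun✓ 1818:Mon✓ 1819:Tue 1820:Thu 1821:Fri 1822:Sat …(16 more)… 1839:Sat 1840:Mon✓ 1841:Tue 1842:Wed 1843:Thu 1844:Sat 1845:Sun✓ 1846:Mon✓ 1847:Tue 1848:Thu 1849:Fri 1850:Sat 1851:Sun✓ 1852:Tue 1853:Wed
Years with five Mondays: 1812, 1817, 1818, 1823, 1828, 1829, 1834, 1835, 1840, 1845, 1846, 1851 → 12.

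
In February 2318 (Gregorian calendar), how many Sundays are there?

4

February 2318 has 28 days and begins on Friday.
The first Sunday is February 3.
Sundays fall on 3, 10, 17, 24 — that's 4.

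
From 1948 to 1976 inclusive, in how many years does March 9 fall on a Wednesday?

Track March 9's weekday year by year (advancing +1, or +2 across a Feb 29):
  1948: Tue  1949: Wed (+1) ✓  1950: Thu (+1)  1951: Fri (+1)  1952: Sun (+2)
  1953: Mon (+1)  1954: Tue (+1)  1955: Wed (+1) ✓  1956: Fri (+2)  1957: Sat (+1)
  1958: Sun (+1)  1959: Mon (+1)  1960: Wed (+2) ✓  1961: Thu (+1)  1962: Fri (+1)
  1963: Sat (+1)  1964: Mon (+2)  1965: Tue (+1)  1966: Wed (+1) ✓  1967: Thu (+1)
  1968: Sat (+2)  1969: Sun (+1)  1970: Mon (+1)  1971: Tue (+1)  1972: Thu (+2)
  1973: Fri (+1)  1974: Sat (+1)  1975: Sun (+1)  1976: Tue (+2)
Wednesday years: 1949, 1955, 1960, 1966 — 4 in total.

4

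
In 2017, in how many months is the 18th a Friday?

1

Check the 18th of each month of 2017: Jan 18: Wed, Feb 18: Sat, Mar 18: Sat, Apr 18: Tue, May 18: Thu, Jun 18: Sun, Jul 18: Tue, Aug 18: Fri, Sep 18: Mon, Oct 18: Wed, Nov 18: Sat, Dec 18: Mon.
Friday occurs in August — 1 month.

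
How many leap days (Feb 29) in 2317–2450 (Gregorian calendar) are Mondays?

Leap years in 2317–2450: 33 of them.
Feb 29 weekday advances by 5 (mod 7) from one leap year to the next four years later (or differs when a century non-leap intervenes).
Leap-day weekdays: 2320:Sun 2324:Fri 2328:Wed 2332:Mon✓ 2336:Sat 2340:Thu 2344:Tue 2348:Sun 2352:Fri 2356:Wed 2360:Mon✓ 2364:Sat 2368:Thu …(7 more)… 2400:Tue 2404:Sun 2408:Fri 2412:Wed 2416:Mon✓ 2420:Sat 2424:Thu 2428:Tue 2432:Sun 2436:Fri 2440:Wed 2444:Mon✓ 2448:Sat
Monday: 2332, 2360, 2388, 2416, 2444 → 5.

5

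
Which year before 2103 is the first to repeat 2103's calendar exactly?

2091

Two years share a calendar iff Jan 1 falls on the same weekday and both are leap or both are common. 2103: Jan 1 is Monday, common year.
2102: Jan 1 Sunday, common
2101: Jan 1 Saturday, common
2100: Jan 1 Friday, common
2099: Jan 1 Thursday, common
2098: Jan 1 Wednesday, common
2097: Jan 1 Tuesday, common
2096: Jan 1 Sunday, leap
2095: Jan 1 Saturday, common
2094: Jan 1 Friday, common
2093: Jan 1 Thursday, common
2092: Jan 1 Tuesday, leap
2091: Jan 1 Monday, common
2091 matches on both conditions.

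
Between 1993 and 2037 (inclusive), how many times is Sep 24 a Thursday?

6

Track Sep 24's weekday year by year (advancing +1, or +2 across a Feb 29):
  1993: Fri  1994: Sat (+1)  1995: Sun (+1)  1996: Tue (+2)  1997: Wed (+1)
  1998: Thu (+1) ✓  1999: Fri (+1)  2000: Sun (+2)  2001: Mon (+1)  2002: Tue (+1)
  2003: Wed (+1)  2004: Fri (+2)  2005: Sat (+1)  2006: Sun (+1)  … (17 more years) …
  2024: Tue (+2)  2025: Wed (+1)  2026: Thu (+1) ✓  2027: Fri (+1)  2028: Sun (+2)
  2029: Mon (+1)  2030: Tue (+1)  2031: Wed (+1)  2032: Fri (+2)  2033: Sat (+1)
  2034: Sun (+1)  2035: Mon (+1)  2036: Wed (+2)  2037: Thu (+1) ✓
Thursday years: 1998, 2009, 2015, 2020, 2026, 2037 — 6 in total.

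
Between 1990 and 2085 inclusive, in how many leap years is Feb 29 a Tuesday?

4

Leap years in 1990–2085: 24 of them.
Feb 29 weekday advances by 5 (mod 7) from one leap year to the next four years later (or differs when a century non-leap intervenes).
Leap-day weekdays: 1992:Sat 1996:Thu 2000:Tue✓ 2004:Sun 2008:Fri 2012:Wed 2016:Mon 2020:Sat 2024:Thu 2028:Tue✓ 2032:Sun 2036:Fri 2040:Wed 2044:Mon 2048:Sat 2052:Thu 2056:Tue✓ 2060:Sun 2064:Fri 2068:Wed 2072:Mon 2076:Sat 2080:Thu 2084:Tue✓
Tuesday: 2000, 2028, 2056, 2084 → 4.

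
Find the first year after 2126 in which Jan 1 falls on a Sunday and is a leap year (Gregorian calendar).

2136

Jan 1 advances by 2 weekdays after a leap year and by 1 after a common year.
2126: Jan 1 is Tuesday.
2127: Wednesday
2128: Thursday (leap)
2129: Saturday
2130: Sunday
2131: Monday
2132: Tuesday (leap)
2133: Thursday
2134: Friday
2135: Saturday
2136: Sunday (leap)
2136 begins on a Sunday and is a leap year.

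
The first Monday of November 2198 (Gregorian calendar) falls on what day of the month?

5

November 1, 2198 is a Thursday, so the first Monday is the 5th.
The first Monday is 5 + 0 = 5.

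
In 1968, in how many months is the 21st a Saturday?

Check the 21st of each month of 1968: Jan 21: Sun, Feb 21: Wed, Mar 21: Thu, Apr 21: Sun, May 21: Tue, Jun 21: Fri, Jul 21: Sun, Aug 21: Wed, Sep 21: Sat, Oct 21: Mon, Nov 21: Thu, Dec 21: Sat.
Saturday occurs in September, December — 2 months.

2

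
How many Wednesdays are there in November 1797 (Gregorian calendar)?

November 1797 has 30 days and begins on Wednesday.
The first Wednesday is November 1.
Wednesdays fall on 1, 8, 15, 22, 29 — that's 5.

5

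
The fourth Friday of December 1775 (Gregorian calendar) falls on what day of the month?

December 1, 1775 is a Friday, so the first Friday is the 1st.
The fourth Friday is 1 + 21 = 22.

22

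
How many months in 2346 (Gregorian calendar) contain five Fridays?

4

A month of length L has five Fridays iff its first Friday is on day ≤ L−28 (so day 1–3 in a 31-day month, 1–2 in a 30-day month, day 1 in a leap February).
Checking each month of 2346: Jan starts Tue (31d); Feb starts Fri (28d); Mar starts Fri (31d) ✓; Apr starts Mon (30d); May starts Wed (31d) ✓; Jun starts Sat (30d); Jul starts Mon (31d); Aug starts Thu (31d) ✓; Sep starts Sun (30d); Oct starts Tue (31d); Nov starts Fri (30d) ✓; Dec starts Sun (31d).
Five-Friday months: March, May, August, November → 4.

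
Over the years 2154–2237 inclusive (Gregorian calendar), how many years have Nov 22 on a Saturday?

13

Track Nov 22's weekday year by year (advancing +1, or +2 across a Feb 29):
  2154: Fri  2155: Sat (+1) ✓  2156: Mon (+2)  2157: Tue (+1)  2158: Wed (+1)
  2159: Thu (+1)  2160: Sat (+2) ✓  2161: Sun (+1)  2162: Mon (+1)  2163: Tue (+1)
  2164: Thu (+2)  2165: Fri (+1)  2166: Sat (+1) ✓  2167: Sun (+1)  … (56 more years) …
  2224: Mon (+2)  2225: Tue (+1)  2226: Wed (+1)  2227: Thu (+1)  2228: Sat (+2) ✓
  2229: Sun (+1)  2230: Mon (+1)  2231: Tue (+1)  2232: Thu (+2)  2233: Fri (+1)
  2234: Sat (+1) ✓  2235: Sun (+1)  2236: Tue (+2)  2237: Wed (+1)
Saturday years: 2155, 2160, 2166, 2177, 2183, 2188, 2194, 2200, 2206, 2217, 2223, 2228, 2234 — 13 in total.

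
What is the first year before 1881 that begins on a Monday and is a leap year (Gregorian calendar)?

1872

Jan 1 advances by 2 weekdays after a leap year and by 1 after a common year.
1881: Jan 1 is Saturday.
1880: Thursday (leap)
1879: Wednesday
1878: Tuesday
1877: Monday
1876: Saturday (leap)
1875: Friday
1874: Thursday
1873: Wednesday
1872: Monday (leap)
1872 begins on a Monday and is a leap year.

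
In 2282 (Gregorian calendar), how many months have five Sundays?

A month of length L has five Sundays iff its first Sunday is on day ≤ L−28 (so day 1–3 in a 31-day month, 1–2 in a 30-day month, day 1 in a leap February).
Checking each month of 2282: Jan starts Sun (31d) ✓; Feb starts Wed (28d); Mar starts Wed (31d); Apr starts Sat (30d) ✓; May starts Mon (31d); Jun starts Thu (30d); Jul starts Sat (31d) ✓; Aug starts Tue (31d); Sep starts Fri (30d); Oct starts Sun (31d) ✓; Nov starts Wed (30d); Dec starts Fri (31d) ✓.
Five-Sunday months: January, April, July, October, December → 5.

5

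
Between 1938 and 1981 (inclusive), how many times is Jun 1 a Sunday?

Track Jun 1's weekday year by year (advancing +1, or +2 across a Feb 29):
  1938: Wed  1939: Thu (+1)  1940: Sat (+2)  1941: Sun (+1) ✓  1942: Mon (+1)
  1943: Tue (+1)  1944: Thu (+2)  1945: Fri (+1)  1946: Sat (+1)  1947: Sun (+1) ✓
  1948: Tue (+2)  1949: Wed (+1)  1950: Thu (+1)  1951: Fri (+1)  … (16 more years) …
  1968: Sat (+2)  1969: Sun (+1) ✓  1970: Mon (+1)  1971: Tue (+1)  1972: Thu (+2)
  1973: Fri (+1)  1974: Sat (+1)  1975: Sun (+1) ✓  1976: Tue (+2)  1977: Wed (+1)
  1978: Thu (+1)  1979: Fri (+1)  1980: Sun (+2) ✓  1981: Mon (+1)
Sunday years: 1941, 1947, 1952, 1958, 1969, 1975, 1980 — 7 in total.

7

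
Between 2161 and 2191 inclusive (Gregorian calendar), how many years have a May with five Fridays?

May has 31 days; it has five Fridays when Friday falls among the first (month-length − 28) days — i.e. when May 1 is one of Friday/Thursday/Wednesday.
May 1 by year: 2161:Fri✓ 2162:Sat 2163:Sun 2164:Tue 2165:Wed✓ 2166:Thu✓ 2167:Fri✓ 2168:Sun 2169:Mon 2170:Tue 2171:Wed✓ 2172:Fri✓ 2173:Sat 2174:Sun 2175:Mon 2176:Wed✓ 2177:Thu✓ 2178:Fri✓ 2179:Sat 2180:Mon 2181:Tue 2182:Wed✓ 2183:Thu✓ 2184:Sat 2185:Sun 2186:Mon 2187:Tue 2188:Thu✓ 2189:Fri✓ 2190:Sat 2191:Sun
Years with five Fridays: 2161, 2165, 2166, 2167, 2171, 2172, 2176, 2177, 2178, 2182, 2183, 2188, 2189 → 13.

13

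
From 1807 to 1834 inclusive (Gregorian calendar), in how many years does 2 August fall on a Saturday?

Track 2 August's weekday year by year (advancing +1, or +2 across a Feb 29):
  1807: Sun  1808: Tue (+2)  1809: Wed (+1)  1810: Thu (+1)  1811: Fri (+1)
  1812: Sun (+2)  1813: Mon (+1)  1814: Tue (+1)  1815: Wed (+1)  1816: Fri (+2)
  1817: Sat (+1) ✓  1818: Sun (+1)  1819: Mon (+1)  1820: Wed (+2)  1821: Thu (+1)
  1822: Fri (+1)  1823: Sat (+1) ✓  1824: Mon (+2)  1825: Tue (+1)  1826: Wed (+1)
  1827: Thu (+1)  1828: Sat (+2) ✓  1829: Sun (+1)  1830: Mon (+1)  1831: Tue (+1)
  1832: Thu (+2)  1833: Fri (+1)  1834: Sat (+1) ✓
Saturday years: 1817, 1823, 1828, 1834 — 4 in total.

4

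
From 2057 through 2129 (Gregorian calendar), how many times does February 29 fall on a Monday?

Leap years in 2057–2129: 17 of them.
Feb 29 weekday advances by 5 (mod 7) from one leap year to the next four years later (or differs when a century non-leap intervenes).
Leap-day weekdays: 2060:Sun 2064:Fri 2068:Wed 2072:Mon✓ 2076:Sat 2080:Thu 2084:Tue 2088:Sun 2092:Fri 2096:Wed 2104:Fri 2108:Wed 2112:Mon✓ 2116:Sat 2120:Thu 2124:Tue 2128:Sun
Monday: 2072, 2112 → 2.

2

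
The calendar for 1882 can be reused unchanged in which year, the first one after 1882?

1893

Two years share a calendar iff Jan 1 falls on the same weekday and both are leap or both are common. 1882: Jan 1 is Sunday, common year.
1883: Jan 1 Monday, common
1884: Jan 1 Tuesday, leap
1885: Jan 1 Thursday, common
1886: Jan 1 Friday, common
1887: Jan 1 Saturday, common
1888: Jan 1 Sunday, leap
1889: Jan 1 Tuesday, common
1890: Jan 1 Wednesday, common
1891: Jan 1 Thursday, common
1892: Jan 1 Friday, leap
1893: Jan 1 Sunday, common
1893 matches on both conditions.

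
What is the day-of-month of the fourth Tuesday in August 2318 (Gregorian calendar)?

August 1, 2318 is a Thursday, so the first Tuesday is the 6th.
The fourth Tuesday is 6 + 21 = 27.

27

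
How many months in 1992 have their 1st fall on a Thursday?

1

Check the 1st of each month of 1992: Jan 1: Wed, Feb 1: Sat, Mar 1: Sun, Apr 1: Wed, May 1: Fri, Jun 1: Mon, Jul 1: Wed, Aug 1: Sat, Sep 1: Tue, Oct 1: Thu, Nov 1: Sun, Dec 1: Tue.
Thursday occurs in October — 1 month.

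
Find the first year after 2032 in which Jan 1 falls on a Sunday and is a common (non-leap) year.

Jan 1 advances by 2 weekdays after a leap year and by 1 after a common year.
2032: Jan 1 is Thursday (leap).
2033: Saturday
2034: Sunday
2034 begins on a Sunday and is a common year.

2034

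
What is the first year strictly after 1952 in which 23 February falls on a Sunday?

1958

From one year to the next, a fixed date's weekday advances by 1, or by 2 when a Feb 29 lies between the two dates.
1952: February 23 is Saturday.
1953: Monday (+2)
1954: Tuesday (+1)
1955: Wednesday (+1)
1956: Thursday (+1)
1957: Saturday (+2)
1958: Sunday (+1)
23 February falls on a Sunday in 1958.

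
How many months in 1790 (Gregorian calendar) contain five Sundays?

A month of length L has five Sundays iff its first Sunday is on day ≤ L−28 (so day 1–3 in a 31-day month, 1–2 in a 30-day month, day 1 in a leap February).
Checking each month of 1790: Jan starts Fri (31d) ✓; Feb starts Mon (28d); Mar starts Mon (31d); Apr starts Thu (30d); May starts Sat (31d) ✓; Jun starts Tue (30d); Jul starts Thu (31d); Aug starts Sun (31d) ✓; Sep starts Wed (30d); Oct starts Fri (31d) ✓; Nov starts Mon (30d); Dec starts Wed (31d).
Five-Sunday months: January, May, August, October → 4.

4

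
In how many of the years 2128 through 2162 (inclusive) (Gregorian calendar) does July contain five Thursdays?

July has 31 days; it has five Thursdays when Thursday falls among the first (month-length − 28) days — i.e. when July 1 is one of Thursday/Wednesday/Tuesday.
July 1 by year: 2128:Thu✓ 2129:Fri 2130:Sat 2131:Sun 2132:Tue✓ 2133:Wed✓ 2134:Thu✓ 2135:Fri 2136:Sun 2137:Mon 2138:Tue✓ 2139:Wed✓ 2140:Fri 2141:Sat 2142:Sun …(5 more)… 2148:Mon 2149:Tue✓ 2150:Wed✓ 2151:Thu✓ 2152:Sat 2153:Sun 2154:Mon 2155:Tue✓ 2156:Thu✓ 2157:Fri 2158:Sat 2159:Sun 2160:Tue✓ 2161:Wed✓ 2162:Thu✓
Years with five Thursdays: 2128, 2132, 2133, 2134, 2138, 2139, 2144, 2145, 2149, 2150, 2151, 2155, 2156, 2160, 2161, 2162 → 16.

16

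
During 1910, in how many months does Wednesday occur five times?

4

A month of length L has five Wednesdays iff its first Wednesday is on day ≤ L−28 (so day 1–3 in a 31-day month, 1–2 in a 30-day month, day 1 in a leap February).
Checking each month of 1910: Jan starts Sat (31d); Feb starts Tue (28d); Mar starts Tue (31d) ✓; Apr starts Fri (30d); May starts Sun (31d); Jun starts Wed (30d) ✓; Jul starts Fri (31d); Aug starts Mon (31d) ✓; Sep starts Thu (30d); Oct starts Sat (31d); Nov starts Tue (30d) ✓; Dec starts Thu (31d).
Five-Wednesday months: March, June, August, November → 4.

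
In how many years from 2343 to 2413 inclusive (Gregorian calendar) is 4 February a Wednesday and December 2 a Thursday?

Check each year's weekday for 4 February and December 2:
  2343: Thu/Thu  2344: Fri/Sat  2345: Sun/Sun  2346: Mon/Mon  2347: Tue/Tue  2348: Wed/Thu ✓  2349: Fri/Fri  2350: Sat/Sat  2351: Sun/Sun  2352: Mon/Tue  2353: Wed/Wed  2354: Thu/Thu  2355: Fri/Fri  2356: Sat/Sun  …(43 more)…  2400: Fri/Sat  2401: Sun/Sun  2402: Mon/Mon  2403: Tue/Tue  2404: Wed/Thu ✓  2405: Fri/Fri  2406: Sat/Sat  2407: Sun/Sun  2408: Mon/Tue  2409: Wed/Wed  2410: Thu/Thu  2411: Fri/Fri  2412: Sat/Sun  2413: Mon/Mon
Both conditions hold in: 2348, 2376, 2404 — 3.

3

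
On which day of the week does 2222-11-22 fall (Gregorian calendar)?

January 1, 2222 is a Tuesday.
November 22 is day 326 of the year, i.e. 325 days after Jan 1.
325 mod 7 = 3, so advance 3 weekdays from Tuesday: Friday.

Friday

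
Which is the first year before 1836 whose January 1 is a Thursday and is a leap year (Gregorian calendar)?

1824

Jan 1 advances by 2 weekdays after a leap year and by 1 after a common year.
1836: Jan 1 is Friday (leap).
1835: Thursday
1834: Wednesday
1833: Tuesday
1832: Sunday (leap)
1831: Saturday
1830: Friday
1829: Thursday
1828: Tuesday (leap)
1827: Monday
1826: Sunday
1825: Saturday
1824: Thursday (leap)
1824 begins on a Thursday and is a leap year.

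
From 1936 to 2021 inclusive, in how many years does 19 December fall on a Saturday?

13

Track 19 December's weekday year by year (advancing +1, or +2 across a Feb 29):
  1936: Sat ✓  1937: Sun (+1)  1938: Mon (+1)  1939: Tue (+1)  1940: Thu (+2)
  1941: Fri (+1)  1942: Sat (+1) ✓  1943: Sun (+1)  1944: Tue (+2)  1945: Wed (+1)
  1946: Thu (+1)  1947: Fri (+1)  1948: Sun (+2)  1949: Mon (+1)  … (58 more years) …
  2008: Fri (+2)  2009: Sat (+1) ✓  2010: Sun (+1)  2011: Mon (+1)  2012: Wed (+2)
  2013: Thu (+1)  2014: Fri (+1)  2015: Sat (+1) ✓  2016: Mon (+2)  2017: Tue (+1)
  2018: Wed (+1)  2019: Thu (+1)  2020: Sat (+2) ✓  2021: Sun (+1)
Saturday years: 1936, 1942, 1953, 1959, 1964, 1970, 1981, 1987, 1992, 1998, 2009, 2015, 2020 — 13 in total.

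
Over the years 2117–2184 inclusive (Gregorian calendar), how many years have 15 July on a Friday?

9

Track 15 July's weekday year by year (advancing +1, or +2 across a Feb 29):
  2117: Thu  2118: Fri (+1) ✓  2119: Sat (+1)  2120: Mon (+2)  2121: Tue (+1)
  2122: Wed (+1)  2123: Thu (+1)  2124: Sat (+2)  2125: Sun (+1)  2126: Mon (+1)
  2127: Tue (+1)  2128: Thu (+2)  2129: Fri (+1) ✓  2130: Sat (+1)  … (40 more years) …
  2171: Mon (+1)  2172: Wed (+2)  2173: Thu (+1)  2174: Fri (+1) ✓  2175: Sat (+1)
  2176: Mon (+2)  2177: Tue (+1)  2178: Wed (+1)  2179: Thu (+1)  2180: Sat (+2)
  2181: Sun (+1)  2182: Mon (+1)  2183: Tue (+1)  2184: Thu (+2)
Friday years: 2118, 2129, 2135, 2140, 2146, 2157, 2163, 2168, 2174 — 9 in total.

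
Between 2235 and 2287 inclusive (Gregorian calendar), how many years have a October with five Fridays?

October has 31 days; it has five Fridays when Friday falls among the first (month-length − 28) days — i.e. when October 1 is one of Friday/Thursday/Wednesday.
October 1 by year: 2235:Thu✓ 2236:Sat 2237:Sun 2238:Mon 2239:Tue 2240:Thu✓ 2241:Fri✓ 2242:Sat 2243:Sun 2244:Tue 2245:Wed✓ 2246:Thu✓ 2247:Fri✓ 2248:Sun 2249:Mon …(23 more)… 2273:Wed✓ 2274:Thu✓ 2275:Fri✓ 2276:Sun 2277:Mon 2278:Tue 2279:Wed✓ 2280:Fri✓ 2281:Sat 2282:Sun 2283:Mon 2284:Wed✓ 2285:Thu✓ 2286:Fri✓ 2287:Sat
Years with five Fridays: 2235, 2240, 2241, 2245, 2246, 2247, 2251, 2252, 2256, 2257, 2258, 2262, 2263, 2268, 2269, 2273, 2274, 2275, 2279, 2280, 2284, 2285, 2286 → 23.

23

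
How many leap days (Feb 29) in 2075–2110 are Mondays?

0

Leap years in 2075–2110: 8 of them.
Feb 29 weekday advances by 5 (mod 7) from one leap year to the next four years later (or differs when a century non-leap intervenes).
Leap-day weekdays: 2076:Sat 2080:Thu 2084:Tue 2088:Sun 2092:Fri 2096:Wed 2104:Fri 2108:Wed
Monday: none → 0.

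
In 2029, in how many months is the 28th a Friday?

2

Check the 28th of each month of 2029: Jan 28: Sun, Feb 28: Wed, Mar 28: Wed, Apr 28: Sat, May 28: Mon, Jun 28: Thu, Jul 28: Sat, Aug 28: Tue, Sep 28: Fri, Oct 28: Sun, Nov 28: Wed, Dec 28: Fri.
Friday occurs in September, December — 2 months.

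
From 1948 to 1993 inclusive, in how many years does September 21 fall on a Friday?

Track September 21's weekday year by year (advancing +1, or +2 across a Feb 29):
  1948: Tue  1949: Wed (+1)  1950: Thu (+1)  1951: Fri (+1) ✓  1952: Sun (+2)
  1953: Mon (+1)  1954: Tue (+1)  1955: Wed (+1)  1956: Fri (+2) ✓  1957: Sat (+1)
  1958: Sun (+1)  1959: Mon (+1)  1960: Wed (+2)  1961: Thu (+1)  … (18 more years) …
  1980: Sun (+2)  1981: Mon (+1)  1982: Tue (+1)  1983: Wed (+1)  1984: Fri (+2) ✓
  1985: Sat (+1)  1986: Sun (+1)  1987: Mon (+1)  1988: Wed (+2)  1989: Thu (+1)
  1990: Fri (+1) ✓  1991: Sat (+1)  1992: Mon (+2)  1993: Tue (+1)
Friday years: 1951, 1956, 1962, 1973, 1979, 1984, 1990 — 7 in total.

7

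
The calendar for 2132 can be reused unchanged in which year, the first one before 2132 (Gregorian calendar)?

Two years share a calendar iff Jan 1 falls on the same weekday and both are leap or both are common. 2132: Jan 1 is Tuesday, leap year.
2131: Jan 1 Monday, common
2130: Jan 1 Sunday, common
2129: Jan 1 Saturday, common
2128: Jan 1 Thursday, leap
2127: Jan 1 Wednesday, common
2126: Jan 1 Tuesday, common
2125: Jan 1 Monday, common
2124: Jan 1 Saturday, leap
2123: Jan 1 Friday, common
2122: Jan 1 Thursday, common
2121: Jan 1 Wednesday, common
2120: Jan 1 Monday, leap
2119: Jan 1 Sunday, common
2118: Jan 1 Saturday, common
2117: Jan 1 Friday, common
2116: Jan 1 Wednesday, leap
2115: Jan 1 Tuesday, common
2114: Jan 1 Monday, common
2113: Jan 1 Sunday, common
2112: Jan 1 Friday, leap
2111: Jan 1 Thursday, common
2110: Jan 1 Wednesday, common
2109: Jan 1 Tuesday, common
2108: Jan 1 Sunday, leap
2107: Jan 1 Saturday, common
2106: Jan 1 Friday, common
2105: Jan 1 Thursday, common
2104: Jan 1 Tuesday, leap
2104 matches on both conditions.

2104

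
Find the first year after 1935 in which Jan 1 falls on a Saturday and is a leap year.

1944

Jan 1 advances by 2 weekdays after a leap year and by 1 after a common year.
1935: Jan 1 is Tuesday.
1936: Wednesday (leap)
1937: Friday
1938: Saturday
1939: Sunday
1940: Monday (leap)
1941: Wednesday
1942: Thursday
1943: Friday
1944: Saturday (leap)
1944 begins on a Saturday and is a leap year.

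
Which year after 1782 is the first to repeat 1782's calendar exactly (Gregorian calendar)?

1793

Two years share a calendar iff Jan 1 falls on the same weekday and both are leap or both are common. 1782: Jan 1 is Tuesday, common year.
1783: Jan 1 Wednesday, common
1784: Jan 1 Thursday, leap
1785: Jan 1 Saturday, common
1786: Jan 1 Sunday, common
1787: Jan 1 Monday, common
1788: Jan 1 Tuesday, leap
1789: Jan 1 Thursday, common
1790: Jan 1 Friday, common
1791: Jan 1 Saturday, common
1792: Jan 1 Sunday, leap
1793: Jan 1 Tuesday, common
1793 matches on both conditions.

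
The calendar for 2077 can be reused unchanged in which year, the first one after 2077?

Two years share a calendar iff Jan 1 falls on the same weekday and both are leap or both are common. 2077: Jan 1 is Friday, common year.
2078: Jan 1 Saturday, common
2079: Jan 1 Sunday, common
2080: Jan 1 Monday, leap
2081: Jan 1 Wednesday, common
2082: Jan 1 Thursday, common
2083: Jan 1 Friday, common
2083 matches on both conditions.

2083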